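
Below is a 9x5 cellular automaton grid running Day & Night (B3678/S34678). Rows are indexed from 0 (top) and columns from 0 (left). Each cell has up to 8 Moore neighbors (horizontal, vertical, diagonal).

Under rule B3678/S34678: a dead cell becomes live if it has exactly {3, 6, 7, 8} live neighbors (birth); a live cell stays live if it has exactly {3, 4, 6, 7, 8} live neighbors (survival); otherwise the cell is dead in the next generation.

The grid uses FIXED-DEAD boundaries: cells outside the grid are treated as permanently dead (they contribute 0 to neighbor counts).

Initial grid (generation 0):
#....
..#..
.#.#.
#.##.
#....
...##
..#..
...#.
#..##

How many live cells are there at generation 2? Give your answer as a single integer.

Answer: 6

Derivation:
Simulating step by step:
Generation 0 (given above): 15 live cells
Generation 1: 11 live cells
.....
.#...
.#.#.
..#..
.##.#
.....
....#
..###
.....
Generation 2: 6 live cells
.....
..#..
.....
..#..
...#.
...#.
.....
...#.
...#.
Population at generation 2: 6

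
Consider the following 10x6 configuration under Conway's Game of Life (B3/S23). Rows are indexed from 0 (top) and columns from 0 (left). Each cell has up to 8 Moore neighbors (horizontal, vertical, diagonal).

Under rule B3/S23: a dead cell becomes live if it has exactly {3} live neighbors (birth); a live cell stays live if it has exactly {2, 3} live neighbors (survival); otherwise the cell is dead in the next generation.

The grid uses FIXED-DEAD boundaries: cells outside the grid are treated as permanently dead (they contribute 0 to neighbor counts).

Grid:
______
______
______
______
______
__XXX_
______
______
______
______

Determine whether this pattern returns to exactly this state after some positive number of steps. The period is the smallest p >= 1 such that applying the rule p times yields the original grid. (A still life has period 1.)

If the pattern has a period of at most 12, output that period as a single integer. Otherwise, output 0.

Simulating and comparing each generation to the original:
Gen 0 (original, given above): 3 live cells
Gen 1: 3 live cells, differs from original
Gen 2: 3 live cells, MATCHES original -> period = 2

Answer: 2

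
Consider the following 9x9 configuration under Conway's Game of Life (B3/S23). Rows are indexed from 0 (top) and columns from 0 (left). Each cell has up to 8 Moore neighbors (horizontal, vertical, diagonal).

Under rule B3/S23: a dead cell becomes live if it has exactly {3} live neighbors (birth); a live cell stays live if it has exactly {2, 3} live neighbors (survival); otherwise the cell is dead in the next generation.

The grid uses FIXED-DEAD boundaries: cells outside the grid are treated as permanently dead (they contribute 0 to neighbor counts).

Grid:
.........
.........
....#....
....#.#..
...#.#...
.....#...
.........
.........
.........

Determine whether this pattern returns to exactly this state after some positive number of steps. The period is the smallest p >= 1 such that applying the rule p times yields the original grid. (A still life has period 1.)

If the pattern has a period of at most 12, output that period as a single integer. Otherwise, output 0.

Answer: 2

Derivation:
Simulating and comparing each generation to the original:
Gen 0 (original, given above): 6 live cells
Gen 1: 6 live cells, differs from original
Gen 2: 6 live cells, MATCHES original -> period = 2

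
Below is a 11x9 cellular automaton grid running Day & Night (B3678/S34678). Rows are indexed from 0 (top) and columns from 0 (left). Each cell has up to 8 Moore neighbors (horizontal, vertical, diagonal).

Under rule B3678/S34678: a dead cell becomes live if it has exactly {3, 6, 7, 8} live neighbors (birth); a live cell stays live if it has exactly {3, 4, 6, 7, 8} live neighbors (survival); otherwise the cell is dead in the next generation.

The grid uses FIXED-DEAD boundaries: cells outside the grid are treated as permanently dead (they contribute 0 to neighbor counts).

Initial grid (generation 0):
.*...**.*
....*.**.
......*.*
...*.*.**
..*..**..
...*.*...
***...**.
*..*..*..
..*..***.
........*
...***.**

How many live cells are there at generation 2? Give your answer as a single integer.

Answer: 25

Derivation:
Simulating step by step:
Generation 0 (given above): 36 live cells
Generation 1: 28 live cells
.....**..
......*.*
....*.***
....**.*.
...*.***.
....**.*.
.******..
.........
......**.
...*....*
.........
Generation 2: 25 live cells
.......*.
......**.
......*.*
...**.*..
....*.***
....****.
...****..
..***..*.
.........
.......*.
.........
Population at generation 2: 25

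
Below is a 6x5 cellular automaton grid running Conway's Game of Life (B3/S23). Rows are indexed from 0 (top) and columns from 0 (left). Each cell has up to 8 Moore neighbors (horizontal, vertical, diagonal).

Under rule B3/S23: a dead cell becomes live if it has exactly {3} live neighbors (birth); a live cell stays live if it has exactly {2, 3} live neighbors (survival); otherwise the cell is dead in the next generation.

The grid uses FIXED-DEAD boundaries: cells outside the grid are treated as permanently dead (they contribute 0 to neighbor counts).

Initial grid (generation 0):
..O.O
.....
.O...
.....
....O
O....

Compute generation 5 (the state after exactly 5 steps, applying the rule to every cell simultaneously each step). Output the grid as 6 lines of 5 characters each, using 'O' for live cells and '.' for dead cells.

Simulating step by step:
Generation 0 (given above): 5 live cells
Generation 1: 0 live cells
.....
.....
.....
.....
.....
.....
Generation 2: 0 live cells
.....
.....
.....
.....
.....
.....
Generation 3: 0 live cells
.....
.....
.....
.....
.....
.....
Generation 4: 0 live cells
.....
.....
.....
.....
.....
.....
Generation 5: 0 live cells
(generation 5 grid is the final answer)

Answer: .....
.....
.....
.....
.....
.....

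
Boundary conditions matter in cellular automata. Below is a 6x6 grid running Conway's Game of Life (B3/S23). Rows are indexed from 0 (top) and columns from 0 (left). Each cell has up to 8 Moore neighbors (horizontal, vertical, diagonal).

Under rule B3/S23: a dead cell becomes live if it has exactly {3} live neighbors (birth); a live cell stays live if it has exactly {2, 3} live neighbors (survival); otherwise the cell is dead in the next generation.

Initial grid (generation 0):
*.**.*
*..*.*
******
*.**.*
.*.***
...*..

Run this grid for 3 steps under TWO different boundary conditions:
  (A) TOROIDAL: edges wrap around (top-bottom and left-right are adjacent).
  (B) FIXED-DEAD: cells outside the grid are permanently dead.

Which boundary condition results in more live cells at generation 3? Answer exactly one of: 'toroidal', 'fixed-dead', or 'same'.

Answer: fixed-dead

Derivation:
Under TOROIDAL boundary, generation 3:
..**..
*.*...
.*....
......
.....*
.....*
Population = 7

Under FIXED-DEAD boundary, generation 3:
.***..
*.**..
..*...
......
*.*...
.**...
Population = 11

Comparison: toroidal=7, fixed-dead=11 -> fixed-dead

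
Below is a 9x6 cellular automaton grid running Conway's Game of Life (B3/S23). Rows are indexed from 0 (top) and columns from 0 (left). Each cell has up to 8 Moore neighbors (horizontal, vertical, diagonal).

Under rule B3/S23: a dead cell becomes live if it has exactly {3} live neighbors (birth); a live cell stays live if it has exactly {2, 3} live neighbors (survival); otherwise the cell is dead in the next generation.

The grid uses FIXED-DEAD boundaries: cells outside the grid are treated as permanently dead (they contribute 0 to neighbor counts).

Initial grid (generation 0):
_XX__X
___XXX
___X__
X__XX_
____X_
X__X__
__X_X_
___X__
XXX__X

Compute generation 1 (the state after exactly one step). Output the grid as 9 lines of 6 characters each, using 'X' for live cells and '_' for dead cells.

Answer: __XX_X
___X_X
__X__X
___XX_
____X_
___XX_
__X_X_
___XX_
_XX___

Derivation:
Simulating step by step:
Generation 0 (given above): 20 live cells
Generation 1: 18 live cells
(generation 1 grid is the final answer)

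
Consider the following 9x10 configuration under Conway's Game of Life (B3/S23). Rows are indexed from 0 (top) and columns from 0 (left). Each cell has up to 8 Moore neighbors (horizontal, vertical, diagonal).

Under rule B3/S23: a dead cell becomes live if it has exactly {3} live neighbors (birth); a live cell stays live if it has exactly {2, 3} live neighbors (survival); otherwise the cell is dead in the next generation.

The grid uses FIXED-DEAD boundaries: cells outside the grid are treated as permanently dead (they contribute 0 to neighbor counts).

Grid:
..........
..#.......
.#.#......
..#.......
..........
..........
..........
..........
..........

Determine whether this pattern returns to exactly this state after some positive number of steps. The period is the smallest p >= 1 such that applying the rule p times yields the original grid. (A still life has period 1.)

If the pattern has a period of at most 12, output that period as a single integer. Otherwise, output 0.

Simulating and comparing each generation to the original:
Gen 0 (original, given above): 4 live cells
Gen 1: 4 live cells, MATCHES original -> period = 1

Answer: 1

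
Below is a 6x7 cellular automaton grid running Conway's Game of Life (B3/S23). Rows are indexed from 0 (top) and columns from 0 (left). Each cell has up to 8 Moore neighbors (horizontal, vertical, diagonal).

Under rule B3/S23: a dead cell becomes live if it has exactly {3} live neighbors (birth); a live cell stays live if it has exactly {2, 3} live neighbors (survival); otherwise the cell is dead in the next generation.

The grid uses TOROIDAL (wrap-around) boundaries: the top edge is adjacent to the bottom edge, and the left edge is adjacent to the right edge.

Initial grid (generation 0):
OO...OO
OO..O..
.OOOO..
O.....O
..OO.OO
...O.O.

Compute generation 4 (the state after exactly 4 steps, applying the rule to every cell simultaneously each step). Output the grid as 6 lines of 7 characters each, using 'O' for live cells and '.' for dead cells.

Simulating step by step:
Generation 0 (given above): 19 live cells
Generation 1: 17 live cells
.OO..O.
....O..
..OOOOO
O.....O
O.OO.O.
.O.O...
Generation 2: 18 live cells
.OOOO..
.O....O
O..OO.O
O......
O.OOO..
O..O..O
Generation 3: 20 live cells
.O.OOOO
.O....O
.O...OO
O.O..O.
O.OOO..
O....OO
Generation 4: 14 live cells
(generation 4 grid is the final answer)

Answer: .OO.O..
.O.....
.OO..O.
O.O..O.
O.OOO..
.......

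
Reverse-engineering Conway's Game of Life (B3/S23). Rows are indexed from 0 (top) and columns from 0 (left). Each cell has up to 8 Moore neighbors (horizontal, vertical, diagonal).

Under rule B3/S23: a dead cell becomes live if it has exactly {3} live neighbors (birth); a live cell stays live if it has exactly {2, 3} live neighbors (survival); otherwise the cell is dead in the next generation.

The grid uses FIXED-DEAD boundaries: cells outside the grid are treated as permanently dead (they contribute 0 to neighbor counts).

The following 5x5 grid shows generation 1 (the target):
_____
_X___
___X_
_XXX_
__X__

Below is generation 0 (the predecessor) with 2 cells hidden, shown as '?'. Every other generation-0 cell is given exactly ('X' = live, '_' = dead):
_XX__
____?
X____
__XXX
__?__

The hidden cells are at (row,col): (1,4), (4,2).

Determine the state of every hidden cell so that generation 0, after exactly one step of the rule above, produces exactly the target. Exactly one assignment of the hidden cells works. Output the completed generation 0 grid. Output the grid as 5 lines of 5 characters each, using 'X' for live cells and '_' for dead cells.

Answer: _XX__
_____
X____
__XXX
__X__

Derivation:
Hidden generation-0 cells (in order): (1,4), (4,2).
A hidden cell only influences target cells in its own 3x3 neighborhood. Try each of the 2^2 = 4 assignments, step the completed generation 0 forward once under B3/S23, and compare with the target:
  (1,4)=_ (4,2)=_ -> step gives (3,1)='_' but target has 'X' -> reject
  (1,4)=_ (4,2)=X -> step reproduces the target at every cell -> ACCEPT
  (1,4)=X (4,2)=_ -> step gives (2,3)='_' but target has 'X' -> reject
  (1,4)=X (4,2)=X -> step gives (2,3)='_' but target has 'X' -> reject
Unique solution: (1,4)=dead, (4,2)=live.
Check: live-neighbor counts of every cell in the completed generation 0:
11110
23210
02232
13231
02242
Applying B3/S23 to generation 0 with these counts gives:
_____
_X___
___X_
_XXX_
__X__
which matches the target exactly.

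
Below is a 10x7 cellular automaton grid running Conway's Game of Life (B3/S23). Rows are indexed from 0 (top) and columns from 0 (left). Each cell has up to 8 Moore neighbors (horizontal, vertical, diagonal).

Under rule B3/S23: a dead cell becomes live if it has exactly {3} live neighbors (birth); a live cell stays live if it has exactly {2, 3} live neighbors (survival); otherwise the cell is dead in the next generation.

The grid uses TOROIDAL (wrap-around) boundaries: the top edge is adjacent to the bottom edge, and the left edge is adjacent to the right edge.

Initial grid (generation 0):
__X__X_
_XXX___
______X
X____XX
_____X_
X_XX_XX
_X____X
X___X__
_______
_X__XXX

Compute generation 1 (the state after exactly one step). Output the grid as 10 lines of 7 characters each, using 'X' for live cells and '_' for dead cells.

Simulating step by step:
Generation 0 (given above): 23 live cells
Generation 1: 29 live cells
(generation 1 grid is the final answer)

Answer: X____XX
_XXX___
_XX__XX
X____X_
_X_____
XXX_XX_
_XXXX__
X______
X___X_X
____XXX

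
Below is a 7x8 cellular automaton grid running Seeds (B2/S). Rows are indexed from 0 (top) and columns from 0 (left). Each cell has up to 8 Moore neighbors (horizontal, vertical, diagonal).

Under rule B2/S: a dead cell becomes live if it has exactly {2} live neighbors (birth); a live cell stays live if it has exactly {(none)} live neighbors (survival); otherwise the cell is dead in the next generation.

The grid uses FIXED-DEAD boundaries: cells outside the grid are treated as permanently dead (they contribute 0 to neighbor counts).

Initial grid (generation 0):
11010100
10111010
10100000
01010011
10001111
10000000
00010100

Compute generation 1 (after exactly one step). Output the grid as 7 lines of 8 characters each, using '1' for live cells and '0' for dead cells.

Answer: 00000010
00000000
00000000
00000000
00110000
01010001
00001000

Derivation:
Simulating step by step:
Generation 0 (given above): 23 live cells
Generation 1: 7 live cells
(generation 1 grid is the final answer)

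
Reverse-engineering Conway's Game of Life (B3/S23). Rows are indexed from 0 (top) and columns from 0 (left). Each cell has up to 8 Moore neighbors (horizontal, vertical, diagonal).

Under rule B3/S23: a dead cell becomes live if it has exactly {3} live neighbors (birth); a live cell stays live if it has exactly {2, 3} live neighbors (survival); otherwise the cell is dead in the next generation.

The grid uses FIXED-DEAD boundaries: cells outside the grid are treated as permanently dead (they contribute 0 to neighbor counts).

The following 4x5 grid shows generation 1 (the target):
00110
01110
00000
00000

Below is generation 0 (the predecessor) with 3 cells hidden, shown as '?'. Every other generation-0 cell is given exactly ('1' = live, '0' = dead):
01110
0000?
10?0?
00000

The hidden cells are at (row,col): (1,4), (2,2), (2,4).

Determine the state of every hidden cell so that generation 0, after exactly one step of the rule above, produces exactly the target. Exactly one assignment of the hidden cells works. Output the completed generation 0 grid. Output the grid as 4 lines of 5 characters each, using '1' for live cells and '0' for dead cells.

Hidden generation-0 cells (in order): (1,4), (2,2), (2,4).
A hidden cell only influences target cells in its own 3x3 neighborhood. Try each of the 2^3 = 8 assignments, step the completed generation 0 forward once under B3/S23, and compare with the target:
  (1,4)=0 (2,2)=0 (2,4)=0 -> step gives (0,3)='0' but target has '1' -> reject
  (1,4)=0 (2,2)=0 (2,4)=1 -> step gives (0,3)='0' but target has '1' -> reject
  (1,4)=0 (2,2)=1 (2,4)=0 -> step gives (0,3)='0' but target has '1' -> reject
  (1,4)=0 (2,2)=1 (2,4)=1 -> step gives (0,3)='0' but target has '1' -> reject
  (1,4)=1 (2,2)=0 (2,4)=0 -> step reproduces the target at every cell -> ACCEPT
  (1,4)=1 (2,2)=0 (2,4)=1 -> step gives (1,3)='0' but target has '1' -> reject
  (1,4)=1 (2,2)=1 (2,4)=0 -> step gives (1,1)='0' but target has '1' -> reject
  (1,4)=1 (2,2)=1 (2,4)=1 -> step gives (1,1)='0' but target has '1' -> reject
Unique solution: (1,4)=live, (2,2)=dead, (2,4)=dead.
Check: live-neighbor counts of every cell in the completed generation 0:
11222
23331
01011
11000
Applying B3/S23 to generation 0 with these counts gives:
00110
01110
00000
00000
which matches the target exactly.

Answer: 01110
00001
10000
00000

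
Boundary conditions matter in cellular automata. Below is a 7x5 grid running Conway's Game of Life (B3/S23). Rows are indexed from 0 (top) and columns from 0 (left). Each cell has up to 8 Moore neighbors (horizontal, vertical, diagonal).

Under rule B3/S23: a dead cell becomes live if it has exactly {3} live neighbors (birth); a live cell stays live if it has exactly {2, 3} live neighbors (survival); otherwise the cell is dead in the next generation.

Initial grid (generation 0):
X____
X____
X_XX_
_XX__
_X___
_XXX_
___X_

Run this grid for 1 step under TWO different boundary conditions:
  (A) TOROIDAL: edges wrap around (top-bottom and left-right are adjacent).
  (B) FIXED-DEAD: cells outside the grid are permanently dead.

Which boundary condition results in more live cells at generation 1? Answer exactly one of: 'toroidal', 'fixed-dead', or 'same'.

Under TOROIDAL boundary, generation 1:
____X
X____
X_XXX
X__X_
X__X_
_X_X_
_X_XX
Population = 15

Under FIXED-DEAD boundary, generation 1:
_____
X____
X_XX_
X__X_
X__X_
_X_X_
___X_
Population = 11

Comparison: toroidal=15, fixed-dead=11 -> toroidal

Answer: toroidal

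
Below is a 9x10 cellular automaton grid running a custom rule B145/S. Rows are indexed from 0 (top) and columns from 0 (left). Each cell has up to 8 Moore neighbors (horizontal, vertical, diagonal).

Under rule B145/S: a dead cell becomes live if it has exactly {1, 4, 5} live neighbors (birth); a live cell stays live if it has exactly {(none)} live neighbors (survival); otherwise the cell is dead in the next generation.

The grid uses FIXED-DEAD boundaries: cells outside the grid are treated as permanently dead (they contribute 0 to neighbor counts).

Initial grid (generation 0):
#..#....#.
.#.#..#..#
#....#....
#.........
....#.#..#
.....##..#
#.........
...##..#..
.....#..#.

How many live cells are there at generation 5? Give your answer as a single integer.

Simulating step by step:
Generation 0 (given above): 22 live cells
Generation 1: 26 live cells
.....##...
..........
...#...###
...#...###
##.#.#....
##.#......
.##......#
###......#
..#......#
Generation 2: 16 live cells
....#..#..
..##......
..........
..#.##....
..#.#.....
.....##.##
#...#.....
..........
.#........
Generation 3: 25 live cells
.#...##.#.
.#...####.
...#..#...
...#..#...
...#.#....
#.#.......
.#.#......
..####....
#.#.......
Generation 4: 19 live cells
.......#..
...#......
##...#.#.#
....#.....
#......#..
.....##...
..#.#.#...
.#....#...
...#..#...
Generation 5: 23 live cells
..###.#.#.
.....#...#
..........
..##.....#
.#.#....#.
#.#.....#.
#....#....
#....#....
##..#.....
Population at generation 5: 23

Answer: 23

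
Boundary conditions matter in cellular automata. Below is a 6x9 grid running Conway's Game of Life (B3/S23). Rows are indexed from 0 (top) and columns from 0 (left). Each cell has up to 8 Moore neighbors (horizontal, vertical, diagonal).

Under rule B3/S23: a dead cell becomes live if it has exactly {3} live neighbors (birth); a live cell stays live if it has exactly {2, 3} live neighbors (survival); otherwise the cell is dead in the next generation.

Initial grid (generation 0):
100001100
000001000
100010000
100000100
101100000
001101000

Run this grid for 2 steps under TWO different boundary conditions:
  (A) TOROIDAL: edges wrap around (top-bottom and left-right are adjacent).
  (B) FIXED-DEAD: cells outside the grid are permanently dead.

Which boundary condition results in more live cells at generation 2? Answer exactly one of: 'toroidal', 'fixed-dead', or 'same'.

Under TOROIDAL boundary, generation 2:
000100010
000010000
000001100
001100000
010001000
001000100
Population = 11

Under FIXED-DEAD boundary, generation 2:
000010100
000010000
000001100
001100000
000000000
010010000
Population = 9

Comparison: toroidal=11, fixed-dead=9 -> toroidal

Answer: toroidal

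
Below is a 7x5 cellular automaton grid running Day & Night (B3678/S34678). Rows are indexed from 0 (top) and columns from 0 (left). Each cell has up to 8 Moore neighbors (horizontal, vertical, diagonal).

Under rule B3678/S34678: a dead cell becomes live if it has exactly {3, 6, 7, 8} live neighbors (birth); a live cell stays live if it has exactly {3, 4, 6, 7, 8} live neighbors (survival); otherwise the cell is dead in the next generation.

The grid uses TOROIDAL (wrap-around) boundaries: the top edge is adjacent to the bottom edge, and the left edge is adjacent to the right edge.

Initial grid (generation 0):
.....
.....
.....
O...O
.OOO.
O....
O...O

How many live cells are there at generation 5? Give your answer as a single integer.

Answer: 14

Derivation:
Simulating step by step:
Generation 0 (given above): 8 live cells
Generation 1: 7 live cells
.....
.....
.....
.OOO.
.O...
O.OO.
.....
Generation 2: 7 live cells
.....
.....
..O..
..O..
OOO.O
.O...
.....
Generation 3: 8 live cells
.....
.....
.....
O.O..
OOOO.
.OO..
.....
Generation 4: 11 live cells
.....
.....
.....
..OOO
OO.OO
OOOO.
.....
Generation 5: 14 live cells
.....
.....
...O.
.OOOO
..OOO
OOOO.
.OO..
Population at generation 5: 14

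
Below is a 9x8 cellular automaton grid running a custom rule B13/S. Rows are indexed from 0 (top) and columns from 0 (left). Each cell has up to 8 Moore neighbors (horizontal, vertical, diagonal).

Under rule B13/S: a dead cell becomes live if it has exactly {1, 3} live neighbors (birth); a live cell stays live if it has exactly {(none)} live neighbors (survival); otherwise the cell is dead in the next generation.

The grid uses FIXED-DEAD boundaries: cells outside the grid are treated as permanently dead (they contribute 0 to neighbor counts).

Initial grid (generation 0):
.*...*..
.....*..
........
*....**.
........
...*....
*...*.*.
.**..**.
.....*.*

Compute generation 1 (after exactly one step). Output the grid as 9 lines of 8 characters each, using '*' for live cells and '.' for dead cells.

Answer: *.*.....
***.....
**...***
.*..*..*
****...*
***...**
.***....
....*..*
*..*....

Derivation:
Simulating step by step:
Generation 0 (given above): 16 live cells
Generation 1: 30 live cells
(generation 1 grid is the final answer)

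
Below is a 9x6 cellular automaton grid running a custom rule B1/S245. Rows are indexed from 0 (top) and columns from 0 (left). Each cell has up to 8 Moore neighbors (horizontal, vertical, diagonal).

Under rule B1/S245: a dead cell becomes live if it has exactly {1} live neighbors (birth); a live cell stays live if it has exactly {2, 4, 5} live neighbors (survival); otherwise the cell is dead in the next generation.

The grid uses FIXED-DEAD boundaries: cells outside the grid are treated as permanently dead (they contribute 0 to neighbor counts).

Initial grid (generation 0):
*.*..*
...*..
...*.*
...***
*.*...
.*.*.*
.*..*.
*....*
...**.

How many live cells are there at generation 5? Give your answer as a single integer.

Simulating step by step:
Generation 0 (given above): 20 live cells
Generation 1: 13 live cells
......
*..*..
.....*
*...**
......
...*..
.*....
.....*
***.*.
Generation 2: 24 live cells
*****.
.**..*
..*..*
.*.***
***...
**..*.
*..*.*
......
.*....
Generation 3: 21 live cells
***.*.
.**..*
..*...
.*...*
***...
**..*.
*.....
...*.*
*.*...
Generation 4: 13 live cells
**....
.**...
......
.*..*.
**....
**...*
*.....
......
.....*
Generation 5: 24 live cells
*..*..
..**..
....**
.*.*.*
**.*..
**..*.
*.*.**
**..**
....*.
Population at generation 5: 24

Answer: 24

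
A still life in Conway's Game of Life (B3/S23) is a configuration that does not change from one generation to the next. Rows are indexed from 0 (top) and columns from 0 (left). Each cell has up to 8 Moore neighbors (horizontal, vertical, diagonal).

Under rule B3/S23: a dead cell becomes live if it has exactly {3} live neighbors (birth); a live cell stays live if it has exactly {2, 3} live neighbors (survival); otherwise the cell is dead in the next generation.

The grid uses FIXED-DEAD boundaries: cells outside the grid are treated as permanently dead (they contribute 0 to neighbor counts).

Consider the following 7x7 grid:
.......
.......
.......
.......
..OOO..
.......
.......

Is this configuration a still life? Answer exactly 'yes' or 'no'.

Compute generation 1 and compare to generation 0 (given above):
Generation 1:
.......
.......
.......
...O...
...O...
...O...
.......
Cell (3,3) differs: gen0=0 vs gen1=1 -> NOT a still life.

Answer: no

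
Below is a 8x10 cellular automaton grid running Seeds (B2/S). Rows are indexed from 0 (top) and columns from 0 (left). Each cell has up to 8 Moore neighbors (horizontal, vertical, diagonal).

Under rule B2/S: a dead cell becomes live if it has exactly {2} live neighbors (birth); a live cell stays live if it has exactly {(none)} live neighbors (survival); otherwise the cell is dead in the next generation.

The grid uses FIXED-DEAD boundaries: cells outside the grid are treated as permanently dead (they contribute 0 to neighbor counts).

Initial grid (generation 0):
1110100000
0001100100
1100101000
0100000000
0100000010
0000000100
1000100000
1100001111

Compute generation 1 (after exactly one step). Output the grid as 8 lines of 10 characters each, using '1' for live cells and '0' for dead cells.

Answer: 0000010000
0000001000
0000000100
0000010100
1010000100
1100000010
0000010001
0000010000

Derivation:
Simulating step by step:
Generation 0 (given above): 23 live cells
Generation 1: 14 live cells
(generation 1 grid is the final answer)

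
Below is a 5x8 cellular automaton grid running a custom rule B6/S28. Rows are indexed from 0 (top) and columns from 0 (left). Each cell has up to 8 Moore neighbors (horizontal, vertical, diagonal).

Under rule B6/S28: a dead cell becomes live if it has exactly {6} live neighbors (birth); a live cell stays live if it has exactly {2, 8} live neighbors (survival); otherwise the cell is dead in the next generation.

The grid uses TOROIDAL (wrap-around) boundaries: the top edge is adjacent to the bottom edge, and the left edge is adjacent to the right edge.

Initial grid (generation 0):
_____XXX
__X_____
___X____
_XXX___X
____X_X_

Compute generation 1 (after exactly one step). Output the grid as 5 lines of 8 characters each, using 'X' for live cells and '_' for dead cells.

Simulating step by step:
Generation 0 (given above): 11 live cells
Generation 1: 2 live cells
(generation 1 grid is the final answer)

Answer: _______X
________
________
________
____X___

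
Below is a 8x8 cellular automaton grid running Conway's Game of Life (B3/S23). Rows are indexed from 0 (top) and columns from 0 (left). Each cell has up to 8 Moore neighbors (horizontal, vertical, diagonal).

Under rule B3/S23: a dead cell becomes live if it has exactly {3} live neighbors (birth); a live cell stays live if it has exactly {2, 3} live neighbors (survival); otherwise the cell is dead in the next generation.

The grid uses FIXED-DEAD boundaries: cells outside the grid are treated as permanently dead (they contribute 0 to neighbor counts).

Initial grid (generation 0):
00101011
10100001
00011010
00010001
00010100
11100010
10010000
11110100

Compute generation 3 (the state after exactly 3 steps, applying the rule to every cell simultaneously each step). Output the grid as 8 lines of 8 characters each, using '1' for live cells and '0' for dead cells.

Answer: 00100000
00100011
00000000
00000000
10000000
11000000
10100000
00000000

Derivation:
Simulating step by step:
Generation 0 (given above): 25 live cells
Generation 1: 33 live cells
01010011
01101001
00111011
00110110
01011010
11111000
00011000
11111000
Generation 2: 16 live cells
01010011
01001000
00000001
01000000
10000010
11000000
00000100
01101000
Generation 3: 9 live cells
(generation 3 grid is the final answer)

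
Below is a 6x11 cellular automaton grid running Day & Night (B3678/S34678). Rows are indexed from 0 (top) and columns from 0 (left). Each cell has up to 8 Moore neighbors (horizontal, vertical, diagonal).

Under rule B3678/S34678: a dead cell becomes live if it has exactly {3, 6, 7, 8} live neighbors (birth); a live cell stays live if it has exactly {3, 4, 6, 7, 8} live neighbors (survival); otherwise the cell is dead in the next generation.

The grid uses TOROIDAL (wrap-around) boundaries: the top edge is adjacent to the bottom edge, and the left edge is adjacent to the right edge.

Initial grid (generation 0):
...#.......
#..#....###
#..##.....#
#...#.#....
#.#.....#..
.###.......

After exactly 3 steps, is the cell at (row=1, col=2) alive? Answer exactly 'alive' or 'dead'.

Simulating step by step:
Generation 0 (given above): 19 live cells
Generation 1: 22 live cells
##.##....##
#.##.....##
##.###.....
#....#.....
..#........
.###.......
Generation 2: 21 live cells
..#.#....#.
##..##...##
##.##......
..##.......
..##.......
.#.##.....#
Generation 3: 15 live cells
..#.#....#.
##..##....#
##.###.....
...........
.#.........
....#......

Cell (1,2) at generation 3: 0 -> dead

Answer: dead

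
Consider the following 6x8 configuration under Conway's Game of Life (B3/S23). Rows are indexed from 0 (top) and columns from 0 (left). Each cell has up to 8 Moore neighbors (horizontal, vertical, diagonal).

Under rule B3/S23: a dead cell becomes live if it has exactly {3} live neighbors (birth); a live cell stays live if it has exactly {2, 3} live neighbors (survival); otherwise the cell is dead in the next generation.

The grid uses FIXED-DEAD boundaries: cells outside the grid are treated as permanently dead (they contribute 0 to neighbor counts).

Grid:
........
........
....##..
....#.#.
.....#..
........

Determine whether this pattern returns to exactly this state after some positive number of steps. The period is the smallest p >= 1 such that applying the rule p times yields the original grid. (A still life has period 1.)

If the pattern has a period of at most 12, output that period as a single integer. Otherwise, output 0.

Answer: 1

Derivation:
Simulating and comparing each generation to the original:
Gen 0 (original, given above): 5 live cells
Gen 1: 5 live cells, MATCHES original -> period = 1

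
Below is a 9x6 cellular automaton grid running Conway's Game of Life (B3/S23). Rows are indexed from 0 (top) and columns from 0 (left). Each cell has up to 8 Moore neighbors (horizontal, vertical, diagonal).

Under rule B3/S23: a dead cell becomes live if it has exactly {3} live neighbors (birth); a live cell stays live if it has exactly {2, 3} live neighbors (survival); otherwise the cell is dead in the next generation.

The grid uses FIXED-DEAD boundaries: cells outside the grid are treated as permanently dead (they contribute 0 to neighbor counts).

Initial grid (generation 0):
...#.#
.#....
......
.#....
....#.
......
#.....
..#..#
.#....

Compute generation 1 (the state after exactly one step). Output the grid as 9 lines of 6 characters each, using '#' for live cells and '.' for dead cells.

Answer: ......
......
......
......
......
......
......
.#....
......

Derivation:
Simulating step by step:
Generation 0 (given above): 9 live cells
Generation 1: 1 live cells
(generation 1 grid is the final answer)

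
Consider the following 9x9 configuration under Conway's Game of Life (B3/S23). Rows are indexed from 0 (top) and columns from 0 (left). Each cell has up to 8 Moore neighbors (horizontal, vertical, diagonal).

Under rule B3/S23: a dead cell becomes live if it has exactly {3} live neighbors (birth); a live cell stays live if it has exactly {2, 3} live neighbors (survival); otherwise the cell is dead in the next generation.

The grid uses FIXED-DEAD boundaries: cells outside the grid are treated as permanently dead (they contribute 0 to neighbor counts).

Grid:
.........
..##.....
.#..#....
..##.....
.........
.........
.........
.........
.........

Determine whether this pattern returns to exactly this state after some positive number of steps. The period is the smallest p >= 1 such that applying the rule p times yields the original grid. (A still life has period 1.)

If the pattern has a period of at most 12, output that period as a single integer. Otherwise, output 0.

Simulating and comparing each generation to the original:
Gen 0 (original, given above): 6 live cells
Gen 1: 6 live cells, MATCHES original -> period = 1

Answer: 1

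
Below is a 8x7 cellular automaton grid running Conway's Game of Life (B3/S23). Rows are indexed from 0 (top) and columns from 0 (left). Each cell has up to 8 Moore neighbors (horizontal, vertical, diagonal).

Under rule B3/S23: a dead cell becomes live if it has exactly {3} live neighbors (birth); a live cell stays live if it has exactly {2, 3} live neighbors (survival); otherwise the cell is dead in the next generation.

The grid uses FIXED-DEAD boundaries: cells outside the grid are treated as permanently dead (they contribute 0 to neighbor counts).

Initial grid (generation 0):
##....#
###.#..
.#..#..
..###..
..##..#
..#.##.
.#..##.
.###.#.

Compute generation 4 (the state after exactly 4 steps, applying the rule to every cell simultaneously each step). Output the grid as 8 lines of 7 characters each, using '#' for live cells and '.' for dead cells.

Simulating step by step:
Generation 0 (given above): 25 live cells
Generation 1: 21 live cells
#.#....
..##.#.
#...##.
.#..##.
.#.....
.##...#
.#....#
.###.#.
Generation 2: 25 live cells
.###...
..##.#.
.##...#
##..##.
##...#.
###....
#..#.##
.##....
Generation 3: 19 live cells
.#.##..
....#..
#.....#
....###
....##.
..#.###
#..#...
.##....
Generation 4: 15 live cells
(generation 4 grid is the final answer)

Answer: ...##..
...###.
....#.#
....#.#
.......
......#
...###.
.##....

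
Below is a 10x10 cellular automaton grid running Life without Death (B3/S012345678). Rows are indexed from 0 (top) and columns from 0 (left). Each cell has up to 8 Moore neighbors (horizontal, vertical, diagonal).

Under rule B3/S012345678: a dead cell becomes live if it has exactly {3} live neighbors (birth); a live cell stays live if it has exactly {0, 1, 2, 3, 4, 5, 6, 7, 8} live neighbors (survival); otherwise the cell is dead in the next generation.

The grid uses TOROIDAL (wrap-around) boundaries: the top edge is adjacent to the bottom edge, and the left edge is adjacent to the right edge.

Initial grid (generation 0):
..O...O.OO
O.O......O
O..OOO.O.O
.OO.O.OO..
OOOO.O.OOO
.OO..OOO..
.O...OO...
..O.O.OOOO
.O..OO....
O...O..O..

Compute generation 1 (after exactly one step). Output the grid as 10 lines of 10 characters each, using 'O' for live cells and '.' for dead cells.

Simulating step by step:
Generation 0 (given above): 46 live cells
Generation 1: 67 live cells
(generation 1 grid is the final answer)

Answer: ..OO..OOOO
O.O.OOOO.O
O..OOO.O.O
.OO.O.OO..
OOOO.O.OOO
.OOO.OOO.O
OO.OOOO...
OOOOO.OOOO
OO..OO...O
OO.OO.OOOO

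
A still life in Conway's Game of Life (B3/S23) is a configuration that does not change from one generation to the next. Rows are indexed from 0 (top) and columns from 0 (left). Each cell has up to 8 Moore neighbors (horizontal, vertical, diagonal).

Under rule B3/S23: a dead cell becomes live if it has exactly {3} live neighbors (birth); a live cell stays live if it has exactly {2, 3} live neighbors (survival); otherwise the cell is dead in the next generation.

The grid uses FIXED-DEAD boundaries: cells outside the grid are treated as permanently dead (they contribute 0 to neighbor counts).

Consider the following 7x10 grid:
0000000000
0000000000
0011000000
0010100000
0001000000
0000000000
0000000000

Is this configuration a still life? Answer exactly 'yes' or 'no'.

Answer: yes

Derivation:
Compute generation 1 and compare to generation 0 (given above):
Generation 1:
0000000000
0000000000
0011000000
0010100000
0001000000
0000000000
0000000000
The grids are IDENTICAL -> still life.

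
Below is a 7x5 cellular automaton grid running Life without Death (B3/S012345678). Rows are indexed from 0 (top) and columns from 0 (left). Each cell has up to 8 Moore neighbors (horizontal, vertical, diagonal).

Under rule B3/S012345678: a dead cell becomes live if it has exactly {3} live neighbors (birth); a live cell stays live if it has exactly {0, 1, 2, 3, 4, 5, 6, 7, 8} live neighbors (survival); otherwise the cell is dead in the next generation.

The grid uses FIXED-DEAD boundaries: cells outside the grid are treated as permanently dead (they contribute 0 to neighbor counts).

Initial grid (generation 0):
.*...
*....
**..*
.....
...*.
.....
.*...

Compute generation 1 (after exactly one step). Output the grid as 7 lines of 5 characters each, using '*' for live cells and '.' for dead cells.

Simulating step by step:
Generation 0 (given above): 7 live cells
Generation 1: 7 live cells
(generation 1 grid is the final answer)

Answer: .*...
*....
**..*
.....
...*.
.....
.*...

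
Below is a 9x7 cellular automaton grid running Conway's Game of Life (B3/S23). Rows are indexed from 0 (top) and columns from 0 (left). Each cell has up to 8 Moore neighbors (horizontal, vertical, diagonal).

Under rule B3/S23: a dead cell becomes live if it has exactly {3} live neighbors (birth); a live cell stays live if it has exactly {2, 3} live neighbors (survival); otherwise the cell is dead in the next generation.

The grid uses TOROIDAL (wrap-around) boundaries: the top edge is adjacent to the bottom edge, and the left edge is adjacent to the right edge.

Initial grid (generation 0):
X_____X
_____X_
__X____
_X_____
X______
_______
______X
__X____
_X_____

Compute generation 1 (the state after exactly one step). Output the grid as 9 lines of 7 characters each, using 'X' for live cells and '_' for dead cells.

Answer: X_____X
______X
_______
_X_____
_______
_______
_______
_______
XX_____

Derivation:
Simulating step by step:
Generation 0 (given above): 9 live cells
Generation 1: 6 live cells
(generation 1 grid is the final answer)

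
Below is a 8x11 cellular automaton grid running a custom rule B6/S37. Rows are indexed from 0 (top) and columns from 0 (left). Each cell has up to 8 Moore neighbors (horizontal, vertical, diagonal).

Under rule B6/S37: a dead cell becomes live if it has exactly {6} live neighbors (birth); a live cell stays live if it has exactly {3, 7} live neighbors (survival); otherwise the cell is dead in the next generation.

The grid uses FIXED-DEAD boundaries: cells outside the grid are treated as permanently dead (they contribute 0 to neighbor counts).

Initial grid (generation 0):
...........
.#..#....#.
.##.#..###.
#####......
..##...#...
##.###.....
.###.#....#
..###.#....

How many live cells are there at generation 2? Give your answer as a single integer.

Answer: 1

Derivation:
Simulating step by step:
Generation 0 (given above): 31 live cells
Generation 1: 7 live cells
...........
...........
...##...#..
....#......
.#..#......
...........
...........
....#......
Generation 2: 1 live cells
...........
...........
...........
....#......
...........
...........
...........
...........
Population at generation 2: 1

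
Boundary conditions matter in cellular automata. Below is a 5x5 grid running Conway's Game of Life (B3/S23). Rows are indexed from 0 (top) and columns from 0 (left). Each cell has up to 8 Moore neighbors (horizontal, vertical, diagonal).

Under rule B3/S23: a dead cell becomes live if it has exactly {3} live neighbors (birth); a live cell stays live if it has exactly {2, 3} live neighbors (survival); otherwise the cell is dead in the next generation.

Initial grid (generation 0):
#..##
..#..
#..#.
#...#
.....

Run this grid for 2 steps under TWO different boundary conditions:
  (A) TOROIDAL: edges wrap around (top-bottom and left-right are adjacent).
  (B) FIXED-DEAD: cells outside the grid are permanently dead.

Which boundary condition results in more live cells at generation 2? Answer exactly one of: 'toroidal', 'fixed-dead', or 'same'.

Answer: toroidal

Derivation:
Under TOROIDAL boundary, generation 2:
##.##
.....
...#.
####.
#..#.
Population = 11

Under FIXED-DEAD boundary, generation 2:
..##.
.#..#
.#.#.
.....
.....
Population = 6

Comparison: toroidal=11, fixed-dead=6 -> toroidal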